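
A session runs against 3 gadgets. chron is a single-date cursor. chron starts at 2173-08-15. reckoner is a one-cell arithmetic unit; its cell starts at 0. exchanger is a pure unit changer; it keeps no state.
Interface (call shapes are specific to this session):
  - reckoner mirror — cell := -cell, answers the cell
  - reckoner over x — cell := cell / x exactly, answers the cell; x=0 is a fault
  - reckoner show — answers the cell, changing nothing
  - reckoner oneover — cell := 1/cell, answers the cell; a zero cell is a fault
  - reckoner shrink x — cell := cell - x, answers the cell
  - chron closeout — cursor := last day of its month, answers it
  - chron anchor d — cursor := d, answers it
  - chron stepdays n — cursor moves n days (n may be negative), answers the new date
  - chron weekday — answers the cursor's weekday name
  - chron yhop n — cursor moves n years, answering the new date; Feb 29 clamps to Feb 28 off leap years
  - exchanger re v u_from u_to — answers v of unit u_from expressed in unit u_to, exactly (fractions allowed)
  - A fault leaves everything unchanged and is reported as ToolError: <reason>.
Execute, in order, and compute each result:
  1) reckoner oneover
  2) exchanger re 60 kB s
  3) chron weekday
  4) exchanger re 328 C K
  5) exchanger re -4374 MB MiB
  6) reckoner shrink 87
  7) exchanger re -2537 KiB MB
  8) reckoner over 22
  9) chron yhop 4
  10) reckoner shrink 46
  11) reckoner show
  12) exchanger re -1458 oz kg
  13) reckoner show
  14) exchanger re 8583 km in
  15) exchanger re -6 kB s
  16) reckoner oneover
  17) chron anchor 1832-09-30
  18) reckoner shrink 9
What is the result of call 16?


·→ reckoner oneover()
·← ToolError: reciprocal of zero
·→ exchanger re(v→60, u_from→kB, u_to→s)
·← ToolError: incompatible units
·→ chron weekday()
·← Sunday
·→ exchanger re(v→328, u_from→C, u_to→K)
·← 12023/20
·→ exchanger re(v→-4374, u_from→MB, u_to→MiB)
·← -34171875/8192
·→ reckoner shrink(x→87)
·← -87
·→ exchanger re(v→-2537, u_from→KiB, u_to→MB)
·← -40592/15625
·→ reckoner over(x→22)
·← -87/22
·→ chron yhop(n→4)
·← 2177-08-15
·→ reckoner shrink(x→46)
·← -1099/22
·→ reckoner show()
·← -1099/22
·→ exchanger re(v→-1458, u_from→oz, u_to→kg)
·← -33066883773/800000000
·→ reckoner show()
·← -1099/22
·→ exchanger re(v→8583, u_from→km, u_to→in)
·← 42915000000/127
·→ exchanger re(v→-6, u_from→kB, u_to→s)
·← ToolError: incompatible units
·→ reckoner oneover()
·← -22/1099
·→ chron anchor(d→1832-09-30)
·← 1832-09-30
·→ reckoner shrink(x→9)
·← -9913/1099

Answer: -22/1099


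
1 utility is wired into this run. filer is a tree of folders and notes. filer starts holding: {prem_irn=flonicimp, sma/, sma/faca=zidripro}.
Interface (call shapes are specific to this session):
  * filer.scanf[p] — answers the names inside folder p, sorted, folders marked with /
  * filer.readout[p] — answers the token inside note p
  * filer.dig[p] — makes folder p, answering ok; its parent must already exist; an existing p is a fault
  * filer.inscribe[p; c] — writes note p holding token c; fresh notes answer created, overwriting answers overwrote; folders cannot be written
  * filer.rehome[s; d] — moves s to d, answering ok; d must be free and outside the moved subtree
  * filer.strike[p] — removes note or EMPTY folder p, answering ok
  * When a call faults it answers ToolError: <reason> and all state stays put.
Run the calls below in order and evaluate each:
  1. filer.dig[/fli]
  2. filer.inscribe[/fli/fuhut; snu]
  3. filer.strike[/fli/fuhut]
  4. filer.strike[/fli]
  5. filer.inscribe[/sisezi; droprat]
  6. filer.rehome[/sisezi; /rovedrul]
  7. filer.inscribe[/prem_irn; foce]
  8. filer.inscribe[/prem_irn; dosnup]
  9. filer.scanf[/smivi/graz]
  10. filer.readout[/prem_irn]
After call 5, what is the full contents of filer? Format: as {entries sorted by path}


Answer: {prem_irn=flonicimp, sisezi=droprat, sma/, sma/faca=zidripro}

Derivation:
>> filer.dig(p=/fli)
<< ok
>> filer.inscribe(p=/fli/fuhut, c=snu)
<< created
>> filer.strike(p=/fli/fuhut)
<< ok
>> filer.strike(p=/fli)
<< ok
>> filer.inscribe(p=/sisezi, c=droprat)
<< created
>> filer.rehome(s=/sisezi, d=/rovedrul)
<< ok
>> filer.inscribe(p=/prem_irn, c=foce)
<< overwrote
>> filer.inscribe(p=/prem_irn, c=dosnup)
<< overwrote
>> filer.scanf(p=/smivi/graz)
<< ToolError: not found
>> filer.readout(p=/prem_irn)
<< dosnup


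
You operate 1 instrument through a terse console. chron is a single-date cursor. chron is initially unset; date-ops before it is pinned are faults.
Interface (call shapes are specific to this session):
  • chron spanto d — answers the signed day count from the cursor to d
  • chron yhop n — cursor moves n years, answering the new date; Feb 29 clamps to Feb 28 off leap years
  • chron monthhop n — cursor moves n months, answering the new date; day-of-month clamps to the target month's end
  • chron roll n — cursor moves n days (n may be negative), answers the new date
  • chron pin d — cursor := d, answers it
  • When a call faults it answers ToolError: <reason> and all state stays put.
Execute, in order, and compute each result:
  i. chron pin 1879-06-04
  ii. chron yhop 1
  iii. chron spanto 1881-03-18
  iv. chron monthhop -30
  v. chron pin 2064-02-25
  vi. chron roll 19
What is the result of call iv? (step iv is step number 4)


Answer: 1877-12-04

Derivation:
> chron pin d: 1879-06-04
  1879-06-04
> chron yhop n: 1
  1880-06-04
> chron spanto d: 1881-03-18
  287
> chron monthhop n: -30
  1877-12-04
> chron pin d: 2064-02-25
  2064-02-25
> chron roll n: 19
  2064-03-15


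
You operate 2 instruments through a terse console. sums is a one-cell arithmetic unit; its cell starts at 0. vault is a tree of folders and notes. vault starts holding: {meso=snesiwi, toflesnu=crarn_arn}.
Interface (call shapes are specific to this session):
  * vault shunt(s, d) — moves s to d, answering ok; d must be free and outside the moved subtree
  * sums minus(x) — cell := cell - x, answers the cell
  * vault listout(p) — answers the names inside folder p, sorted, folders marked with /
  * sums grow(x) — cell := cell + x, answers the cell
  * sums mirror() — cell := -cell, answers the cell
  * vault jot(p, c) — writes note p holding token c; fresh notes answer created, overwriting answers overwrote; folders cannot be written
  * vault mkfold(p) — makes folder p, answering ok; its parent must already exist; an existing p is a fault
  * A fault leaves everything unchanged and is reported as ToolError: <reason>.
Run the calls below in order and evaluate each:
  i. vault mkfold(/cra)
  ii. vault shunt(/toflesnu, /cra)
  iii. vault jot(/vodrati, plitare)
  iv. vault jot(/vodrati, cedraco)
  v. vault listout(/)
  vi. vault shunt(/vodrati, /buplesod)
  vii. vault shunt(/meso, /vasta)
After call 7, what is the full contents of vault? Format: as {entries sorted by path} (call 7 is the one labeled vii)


Answer: {buplesod=cedraco, cra/, toflesnu=crarn_arn, vasta=snesiwi}

Derivation:
I try vault mkfold passing p=/cra, → ok.
I call vault shunt passing s=/toflesnu, d=/cra, and get ToolError: exists.
Using vault jot passing p=/vodrati, c=plitare, which returns created.
Next I call vault jot passing p=/vodrati, c=cedraco, → overwrote.
Invoking vault listout passing p=/, — result: [cra/, meso, toflesnu, vodrati].
Now I run vault shunt passing s=/vodrati, d=/buplesod, which returns ok.
I call vault shunt passing s=/meso, d=/vasta, and get ok.


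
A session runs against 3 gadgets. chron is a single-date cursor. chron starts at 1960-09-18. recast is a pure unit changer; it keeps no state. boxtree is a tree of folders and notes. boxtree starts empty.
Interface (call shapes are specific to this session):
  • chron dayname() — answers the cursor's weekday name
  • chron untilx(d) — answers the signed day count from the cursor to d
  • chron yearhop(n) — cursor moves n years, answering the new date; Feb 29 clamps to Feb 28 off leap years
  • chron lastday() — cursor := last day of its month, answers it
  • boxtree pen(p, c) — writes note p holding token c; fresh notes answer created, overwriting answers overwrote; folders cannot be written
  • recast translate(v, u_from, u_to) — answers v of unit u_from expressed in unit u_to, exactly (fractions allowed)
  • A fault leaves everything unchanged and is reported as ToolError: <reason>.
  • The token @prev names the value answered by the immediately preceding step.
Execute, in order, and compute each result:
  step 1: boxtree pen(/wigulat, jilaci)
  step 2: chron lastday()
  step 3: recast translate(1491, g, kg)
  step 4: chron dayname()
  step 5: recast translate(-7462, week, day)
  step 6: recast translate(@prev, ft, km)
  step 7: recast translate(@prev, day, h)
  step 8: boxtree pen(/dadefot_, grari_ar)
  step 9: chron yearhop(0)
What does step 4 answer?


Step: boxtree pen[p='/wigulat'; c='jilaci']
Result: created
Step: chron lastday[]
Result: 1960-09-30
Step: recast translate[v='1491'; u_from='g'; u_to='kg']
Result: 1491/1000
Step: chron dayname[]
Result: Friday
Step: recast translate[v='-7462'; u_from='week'; u_to='day']
Result: -52234
Step: recast translate[v='@prev'; u_from='ft'; u_to='km']
Result: -9950577/625000
Step: recast translate[v='@prev'; u_from='day'; u_to='h']
Result: -29851731/78125
Step: boxtree pen[p='/dadefot_'; c='grari_ar']
Result: created
Step: chron yearhop[n='0']
Result: 1960-09-30

Answer: Friday


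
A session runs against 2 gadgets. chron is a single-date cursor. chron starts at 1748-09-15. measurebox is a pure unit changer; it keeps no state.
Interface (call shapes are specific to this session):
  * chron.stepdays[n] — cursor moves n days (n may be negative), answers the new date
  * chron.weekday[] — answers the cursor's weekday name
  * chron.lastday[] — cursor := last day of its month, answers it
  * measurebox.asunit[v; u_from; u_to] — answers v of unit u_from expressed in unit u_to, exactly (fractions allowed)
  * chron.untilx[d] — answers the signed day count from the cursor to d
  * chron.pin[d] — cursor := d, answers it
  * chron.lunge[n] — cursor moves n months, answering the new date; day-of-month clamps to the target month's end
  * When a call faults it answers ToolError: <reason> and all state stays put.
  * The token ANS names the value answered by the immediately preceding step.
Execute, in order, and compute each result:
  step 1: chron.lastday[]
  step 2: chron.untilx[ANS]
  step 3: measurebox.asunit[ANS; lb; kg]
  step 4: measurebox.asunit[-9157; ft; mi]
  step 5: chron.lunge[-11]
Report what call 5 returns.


~$ chron.lastday
[out] 1748-09-30
~$ chron.untilx d='ANS'
[out] 0
~$ measurebox.asunit v='ANS' u_from='lb' u_to='kg'
[out] 0
~$ measurebox.asunit v='-9157' u_from='ft' u_to='mi'
[out] -9157/5280
~$ chron.lunge n='-11'
[out] 1747-10-30

Answer: 1747-10-30


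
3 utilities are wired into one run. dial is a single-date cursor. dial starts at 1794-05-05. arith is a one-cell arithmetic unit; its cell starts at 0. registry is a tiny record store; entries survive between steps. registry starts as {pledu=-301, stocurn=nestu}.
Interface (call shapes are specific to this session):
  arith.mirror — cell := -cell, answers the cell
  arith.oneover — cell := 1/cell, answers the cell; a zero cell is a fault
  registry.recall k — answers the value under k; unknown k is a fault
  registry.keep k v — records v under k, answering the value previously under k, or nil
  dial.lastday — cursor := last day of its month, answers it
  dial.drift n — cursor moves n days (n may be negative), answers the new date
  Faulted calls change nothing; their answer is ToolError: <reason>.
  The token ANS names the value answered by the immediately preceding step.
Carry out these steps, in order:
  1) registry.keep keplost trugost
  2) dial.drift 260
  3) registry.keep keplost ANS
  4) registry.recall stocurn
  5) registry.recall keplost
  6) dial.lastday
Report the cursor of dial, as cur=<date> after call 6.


Answer: cur=1795-01-31

Derivation:
Then keep passing k='keplost', v='trugost', giving nil.
I call drift passing n='260', — result: 1795-01-20.
Next I call keep passing k='keplost', v='ANS', giving trugost.
I call recall passing k='stocurn', which returns nestu.
I try recall passing k='keplost', which returns 1795-01-20.
I run lastday(), → 1795-01-31.


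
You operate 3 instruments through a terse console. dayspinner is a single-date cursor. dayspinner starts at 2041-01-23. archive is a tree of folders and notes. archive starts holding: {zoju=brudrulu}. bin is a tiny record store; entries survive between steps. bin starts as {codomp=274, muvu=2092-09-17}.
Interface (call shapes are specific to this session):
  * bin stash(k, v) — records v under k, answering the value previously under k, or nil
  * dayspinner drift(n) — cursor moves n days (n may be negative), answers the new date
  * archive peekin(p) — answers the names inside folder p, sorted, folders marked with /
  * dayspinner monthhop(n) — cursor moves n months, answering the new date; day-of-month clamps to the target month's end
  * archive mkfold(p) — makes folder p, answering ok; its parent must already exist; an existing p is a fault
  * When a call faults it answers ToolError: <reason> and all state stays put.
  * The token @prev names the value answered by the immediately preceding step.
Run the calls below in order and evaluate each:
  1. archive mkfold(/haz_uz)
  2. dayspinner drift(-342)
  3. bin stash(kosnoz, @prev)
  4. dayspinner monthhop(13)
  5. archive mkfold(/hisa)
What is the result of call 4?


I run archive mkfold with /haz_uz: ok.
Invoking dayspinner drift with -342, and observe 2040-02-16.
Using bin stash with kosnoz, @prev, yielding nil.
Then dayspinner monthhop with 13: 2041-03-16.
I use archive mkfold with /hisa, — result: ok.

Answer: 2041-03-16


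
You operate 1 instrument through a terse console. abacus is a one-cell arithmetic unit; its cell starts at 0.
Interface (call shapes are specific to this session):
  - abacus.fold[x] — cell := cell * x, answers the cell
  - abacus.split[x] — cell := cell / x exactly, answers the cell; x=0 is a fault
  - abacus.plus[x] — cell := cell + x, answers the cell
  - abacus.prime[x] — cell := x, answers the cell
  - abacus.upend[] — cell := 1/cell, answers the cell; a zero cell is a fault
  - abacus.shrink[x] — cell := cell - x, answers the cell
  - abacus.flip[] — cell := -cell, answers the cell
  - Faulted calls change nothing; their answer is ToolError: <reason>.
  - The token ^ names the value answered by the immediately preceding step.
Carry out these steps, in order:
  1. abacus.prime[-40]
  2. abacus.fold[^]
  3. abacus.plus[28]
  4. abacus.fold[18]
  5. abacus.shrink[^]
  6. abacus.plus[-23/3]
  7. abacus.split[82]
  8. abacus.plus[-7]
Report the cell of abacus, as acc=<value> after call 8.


Answer: acc=-1745/246

Derivation:
// abacus.prime(x: -40) -> -40
// abacus.fold(x: ^) -> 1600
// abacus.plus(x: 28) -> 1628
// abacus.fold(x: 18) -> 29304
// abacus.shrink(x: ^) -> 0
// abacus.plus(x: -23/3) -> -23/3
// abacus.split(x: 82) -> -23/246
// abacus.plus(x: -7) -> -1745/246


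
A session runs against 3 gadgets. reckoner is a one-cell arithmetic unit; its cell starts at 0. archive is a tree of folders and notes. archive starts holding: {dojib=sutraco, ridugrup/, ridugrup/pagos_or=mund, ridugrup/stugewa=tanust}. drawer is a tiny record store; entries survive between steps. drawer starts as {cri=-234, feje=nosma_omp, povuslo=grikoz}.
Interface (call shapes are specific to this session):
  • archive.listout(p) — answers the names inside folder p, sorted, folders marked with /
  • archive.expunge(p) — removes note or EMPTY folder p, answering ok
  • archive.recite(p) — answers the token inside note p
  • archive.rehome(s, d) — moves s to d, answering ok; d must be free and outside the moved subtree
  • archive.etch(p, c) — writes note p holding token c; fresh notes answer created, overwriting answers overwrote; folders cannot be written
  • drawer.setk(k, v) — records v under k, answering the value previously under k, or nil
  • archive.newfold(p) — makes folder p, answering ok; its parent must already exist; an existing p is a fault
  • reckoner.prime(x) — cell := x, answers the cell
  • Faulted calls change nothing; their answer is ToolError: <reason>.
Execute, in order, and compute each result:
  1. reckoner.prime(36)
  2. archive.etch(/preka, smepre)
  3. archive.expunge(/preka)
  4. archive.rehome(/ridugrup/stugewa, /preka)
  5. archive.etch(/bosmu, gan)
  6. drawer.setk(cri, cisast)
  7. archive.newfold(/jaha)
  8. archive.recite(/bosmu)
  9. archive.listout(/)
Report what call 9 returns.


CALL reckoner.prime[x: 36]
RET  36
CALL archive.etch[p: /preka; c: smepre]
RET  created
CALL archive.expunge[p: /preka]
RET  ok
CALL archive.rehome[s: /ridugrup/stugewa; d: /preka]
RET  ok
CALL archive.etch[p: /bosmu; c: gan]
RET  created
CALL drawer.setk[k: cri; v: cisast]
RET  -234
CALL archive.newfold[p: /jaha]
RET  ok
CALL archive.recite[p: /bosmu]
RET  gan
CALL archive.listout[p: /]
RET  [bosmu, dojib, jaha/, preka, ridugrup/]

Answer: [bosmu, dojib, jaha/, preka, ridugrup/]


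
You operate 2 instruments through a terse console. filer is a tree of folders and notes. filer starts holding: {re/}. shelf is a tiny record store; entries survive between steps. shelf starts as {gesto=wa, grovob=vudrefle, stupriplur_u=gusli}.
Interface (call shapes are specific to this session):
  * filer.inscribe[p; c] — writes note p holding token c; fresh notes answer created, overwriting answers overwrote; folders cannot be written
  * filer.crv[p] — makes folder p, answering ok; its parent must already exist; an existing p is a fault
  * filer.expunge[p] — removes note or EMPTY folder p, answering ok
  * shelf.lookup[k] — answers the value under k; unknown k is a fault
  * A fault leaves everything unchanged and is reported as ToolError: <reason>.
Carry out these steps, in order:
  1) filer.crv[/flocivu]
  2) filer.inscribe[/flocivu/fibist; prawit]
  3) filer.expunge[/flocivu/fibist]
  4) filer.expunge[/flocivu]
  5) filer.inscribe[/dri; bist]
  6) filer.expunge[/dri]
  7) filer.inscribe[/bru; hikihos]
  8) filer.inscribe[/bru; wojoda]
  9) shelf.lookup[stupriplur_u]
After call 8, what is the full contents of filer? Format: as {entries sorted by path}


-- 1. crv(p→/flocivu) ~> ok
-- 2. inscribe(p→/flocivu/fibist, c→prawit) ~> created
-- 3. expunge(p→/flocivu/fibist) ~> ok
-- 4. expunge(p→/flocivu) ~> ok
-- 5. inscribe(p→/dri, c→bist) ~> created
-- 6. expunge(p→/dri) ~> ok
-- 7. inscribe(p→/bru, c→hikihos) ~> created
-- 8. inscribe(p→/bru, c→wojoda) ~> overwrote
-- 9. lookup(k→stupriplur_u) ~> gusli

Answer: {bru=wojoda, re/}


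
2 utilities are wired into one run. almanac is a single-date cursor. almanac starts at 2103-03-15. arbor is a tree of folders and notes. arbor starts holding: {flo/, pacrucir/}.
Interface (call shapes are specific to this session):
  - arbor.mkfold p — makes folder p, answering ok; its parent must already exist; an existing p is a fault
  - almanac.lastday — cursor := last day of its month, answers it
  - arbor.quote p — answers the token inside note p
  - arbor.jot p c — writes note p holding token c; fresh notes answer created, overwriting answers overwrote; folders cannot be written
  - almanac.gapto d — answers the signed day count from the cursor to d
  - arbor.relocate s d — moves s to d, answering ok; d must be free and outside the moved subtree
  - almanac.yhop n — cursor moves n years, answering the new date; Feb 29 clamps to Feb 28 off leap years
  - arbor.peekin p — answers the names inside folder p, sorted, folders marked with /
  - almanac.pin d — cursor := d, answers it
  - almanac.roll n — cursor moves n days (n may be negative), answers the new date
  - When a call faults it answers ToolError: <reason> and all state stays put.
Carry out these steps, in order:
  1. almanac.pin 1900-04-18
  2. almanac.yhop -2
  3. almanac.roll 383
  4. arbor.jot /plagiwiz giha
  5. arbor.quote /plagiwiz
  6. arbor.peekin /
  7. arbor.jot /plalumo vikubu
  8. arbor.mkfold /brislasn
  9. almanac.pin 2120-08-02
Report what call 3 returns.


Answer: 1899-05-06

Derivation:
>> almanac.pin(d=1900-04-18)
<< 1900-04-18
>> almanac.yhop(n=-2)
<< 1898-04-18
>> almanac.roll(n=383)
<< 1899-05-06
>> arbor.jot(p=/plagiwiz, c=giha)
<< created
>> arbor.quote(p=/plagiwiz)
<< giha
>> arbor.peekin(p=/)
<< [flo/, pacrucir/, plagiwiz]
>> arbor.jot(p=/plalumo, c=vikubu)
<< created
>> arbor.mkfold(p=/brislasn)
<< ok
>> almanac.pin(d=2120-08-02)
<< 2120-08-02


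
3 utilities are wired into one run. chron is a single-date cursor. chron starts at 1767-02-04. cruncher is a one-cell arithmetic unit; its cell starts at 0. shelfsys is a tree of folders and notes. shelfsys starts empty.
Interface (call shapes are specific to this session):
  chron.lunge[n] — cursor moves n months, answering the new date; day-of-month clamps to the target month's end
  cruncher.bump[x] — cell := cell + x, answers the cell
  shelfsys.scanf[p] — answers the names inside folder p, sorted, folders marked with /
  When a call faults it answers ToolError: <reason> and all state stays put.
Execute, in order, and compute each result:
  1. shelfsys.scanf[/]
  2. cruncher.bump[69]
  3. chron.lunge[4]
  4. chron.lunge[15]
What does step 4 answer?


>> shelfsys.scanf(p='/')
<< []
>> cruncher.bump(x='69')
<< 69
>> chron.lunge(n='4')
<< 1767-06-04
>> chron.lunge(n='15')
<< 1768-09-04

Answer: 1768-09-04


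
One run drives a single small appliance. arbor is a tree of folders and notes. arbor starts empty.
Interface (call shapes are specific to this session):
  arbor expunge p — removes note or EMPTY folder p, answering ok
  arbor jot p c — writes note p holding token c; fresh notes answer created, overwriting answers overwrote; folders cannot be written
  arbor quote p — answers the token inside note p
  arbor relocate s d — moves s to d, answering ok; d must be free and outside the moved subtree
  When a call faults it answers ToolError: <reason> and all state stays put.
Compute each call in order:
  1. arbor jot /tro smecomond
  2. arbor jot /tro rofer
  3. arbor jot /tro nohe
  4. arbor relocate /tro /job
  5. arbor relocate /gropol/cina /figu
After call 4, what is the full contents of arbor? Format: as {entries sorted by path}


-> arbor jot(p→/tro, c→smecomond)
<- created
-> arbor jot(p→/tro, c→rofer)
<- overwrote
-> arbor jot(p→/tro, c→nohe)
<- overwrote
-> arbor relocate(s→/tro, d→/job)
<- ok
-> arbor relocate(s→/gropol/cina, d→/figu)
<- ToolError: not found

Answer: {job=nohe}


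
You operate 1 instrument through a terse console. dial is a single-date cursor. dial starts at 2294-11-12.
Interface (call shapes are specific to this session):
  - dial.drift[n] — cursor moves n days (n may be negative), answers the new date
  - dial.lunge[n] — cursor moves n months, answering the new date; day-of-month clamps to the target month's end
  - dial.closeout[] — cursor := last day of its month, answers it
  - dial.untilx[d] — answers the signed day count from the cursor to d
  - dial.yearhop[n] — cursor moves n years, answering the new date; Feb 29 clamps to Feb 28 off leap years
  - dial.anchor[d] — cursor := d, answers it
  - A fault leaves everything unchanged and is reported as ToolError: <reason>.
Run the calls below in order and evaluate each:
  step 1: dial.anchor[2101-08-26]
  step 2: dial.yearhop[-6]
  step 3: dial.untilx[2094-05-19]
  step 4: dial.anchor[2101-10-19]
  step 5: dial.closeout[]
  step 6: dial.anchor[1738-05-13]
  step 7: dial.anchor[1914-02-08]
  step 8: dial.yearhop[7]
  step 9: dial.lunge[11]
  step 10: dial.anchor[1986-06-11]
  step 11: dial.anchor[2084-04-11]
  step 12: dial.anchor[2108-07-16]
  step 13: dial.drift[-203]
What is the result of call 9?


Do: dial.anchor[d='2101-08-26']
See: 2101-08-26
Do: dial.yearhop[n='-6']
See: 2095-08-26
Do: dial.untilx[d='2094-05-19']
See: -464
Do: dial.anchor[d='2101-10-19']
See: 2101-10-19
Do: dial.closeout[]
See: 2101-10-31
Do: dial.anchor[d='1738-05-13']
See: 1738-05-13
Do: dial.anchor[d='1914-02-08']
See: 1914-02-08
Do: dial.yearhop[n='7']
See: 1921-02-08
Do: dial.lunge[n='11']
See: 1922-01-08
Do: dial.anchor[d='1986-06-11']
See: 1986-06-11
Do: dial.anchor[d='2084-04-11']
See: 2084-04-11
Do: dial.anchor[d='2108-07-16']
See: 2108-07-16
Do: dial.drift[n='-203']
See: 2107-12-26

Answer: 1922-01-08


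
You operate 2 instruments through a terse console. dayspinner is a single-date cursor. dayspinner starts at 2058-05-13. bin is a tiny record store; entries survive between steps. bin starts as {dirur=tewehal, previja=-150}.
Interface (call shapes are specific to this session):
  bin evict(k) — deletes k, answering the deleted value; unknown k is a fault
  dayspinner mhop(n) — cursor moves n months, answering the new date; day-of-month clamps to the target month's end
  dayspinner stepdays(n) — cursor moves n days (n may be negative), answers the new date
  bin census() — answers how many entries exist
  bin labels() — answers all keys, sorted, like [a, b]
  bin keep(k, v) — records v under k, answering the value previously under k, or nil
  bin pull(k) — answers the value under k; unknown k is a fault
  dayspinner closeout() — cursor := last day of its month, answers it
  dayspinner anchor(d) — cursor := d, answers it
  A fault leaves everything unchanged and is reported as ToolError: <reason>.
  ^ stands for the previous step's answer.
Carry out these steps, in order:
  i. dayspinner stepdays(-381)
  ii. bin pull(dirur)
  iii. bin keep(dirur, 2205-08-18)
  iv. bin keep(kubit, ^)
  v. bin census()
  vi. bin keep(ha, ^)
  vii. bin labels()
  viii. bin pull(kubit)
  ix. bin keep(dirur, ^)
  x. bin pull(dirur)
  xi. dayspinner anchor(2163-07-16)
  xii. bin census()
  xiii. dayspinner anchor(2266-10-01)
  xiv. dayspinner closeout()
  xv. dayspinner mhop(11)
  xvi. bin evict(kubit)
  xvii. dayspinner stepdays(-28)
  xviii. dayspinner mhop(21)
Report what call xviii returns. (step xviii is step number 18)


-> dayspinner stepdays(n=-381)
<- 2057-04-27
-> bin pull(k=dirur)
<- tewehal
-> bin keep(k=dirur, v=2205-08-18)
<- tewehal
-> bin keep(k=kubit, v=^)
<- nil
-> bin census()
<- 3
-> bin keep(k=ha, v=^)
<- nil
-> bin labels()
<- [dirur, ha, kubit, previja]
-> bin pull(k=kubit)
<- tewehal
-> bin keep(k=dirur, v=^)
<- 2205-08-18
-> bin pull(k=dirur)
<- tewehal
-> dayspinner anchor(d=2163-07-16)
<- 2163-07-16
-> bin census()
<- 4
-> dayspinner anchor(d=2266-10-01)
<- 2266-10-01
-> dayspinner closeout()
<- 2266-10-31
-> dayspinner mhop(n=11)
<- 2267-09-30
-> bin evict(k=kubit)
<- tewehal
-> dayspinner stepdays(n=-28)
<- 2267-09-02
-> dayspinner mhop(n=21)
<- 2269-06-02

Answer: 2269-06-02


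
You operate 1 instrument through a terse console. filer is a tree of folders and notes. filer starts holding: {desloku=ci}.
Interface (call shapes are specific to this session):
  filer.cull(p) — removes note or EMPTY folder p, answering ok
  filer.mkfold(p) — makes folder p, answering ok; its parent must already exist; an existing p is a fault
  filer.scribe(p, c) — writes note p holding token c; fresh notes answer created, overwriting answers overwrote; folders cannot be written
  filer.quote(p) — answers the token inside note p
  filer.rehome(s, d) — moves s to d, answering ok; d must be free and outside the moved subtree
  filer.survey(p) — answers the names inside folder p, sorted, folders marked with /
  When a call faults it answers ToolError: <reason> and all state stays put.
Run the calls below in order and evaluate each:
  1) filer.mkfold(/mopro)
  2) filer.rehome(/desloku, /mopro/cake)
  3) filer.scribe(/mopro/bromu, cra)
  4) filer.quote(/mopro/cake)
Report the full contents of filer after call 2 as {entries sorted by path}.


Step: filer.mkfold[p: /mopro]
Result: ok
Step: filer.rehome[s: /desloku; d: /mopro/cake]
Result: ok
Step: filer.scribe[p: /mopro/bromu; c: cra]
Result: created
Step: filer.quote[p: /mopro/cake]
Result: ci

Answer: {mopro/, mopro/cake=ci}


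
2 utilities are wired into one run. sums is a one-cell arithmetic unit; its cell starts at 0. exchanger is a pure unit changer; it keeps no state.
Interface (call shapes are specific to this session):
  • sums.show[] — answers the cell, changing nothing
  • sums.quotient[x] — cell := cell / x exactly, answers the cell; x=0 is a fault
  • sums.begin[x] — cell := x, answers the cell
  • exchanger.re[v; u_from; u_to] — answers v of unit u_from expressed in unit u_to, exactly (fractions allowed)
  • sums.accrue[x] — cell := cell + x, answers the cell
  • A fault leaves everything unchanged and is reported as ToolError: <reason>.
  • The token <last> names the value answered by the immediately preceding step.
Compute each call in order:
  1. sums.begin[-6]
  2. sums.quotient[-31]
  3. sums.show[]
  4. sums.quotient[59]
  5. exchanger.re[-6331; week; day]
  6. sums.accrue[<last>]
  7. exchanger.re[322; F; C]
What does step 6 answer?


I use sums.begin passing x='-6', giving -6.
I try sums.quotient passing x='-31': 6/31.
Next I call sums.show, → 6/31.
Now I run sums.quotient passing x='59', → 6/1829.
Now I run exchanger.re passing v='-6331', u_from='week', u_to='day', and get -44317.
I try sums.accrue passing x='<last>', and get -81055787/1829.
Invoking exchanger.re passing v='322', u_from='F', u_to='C', and see 1450/9.

Answer: -81055787/1829


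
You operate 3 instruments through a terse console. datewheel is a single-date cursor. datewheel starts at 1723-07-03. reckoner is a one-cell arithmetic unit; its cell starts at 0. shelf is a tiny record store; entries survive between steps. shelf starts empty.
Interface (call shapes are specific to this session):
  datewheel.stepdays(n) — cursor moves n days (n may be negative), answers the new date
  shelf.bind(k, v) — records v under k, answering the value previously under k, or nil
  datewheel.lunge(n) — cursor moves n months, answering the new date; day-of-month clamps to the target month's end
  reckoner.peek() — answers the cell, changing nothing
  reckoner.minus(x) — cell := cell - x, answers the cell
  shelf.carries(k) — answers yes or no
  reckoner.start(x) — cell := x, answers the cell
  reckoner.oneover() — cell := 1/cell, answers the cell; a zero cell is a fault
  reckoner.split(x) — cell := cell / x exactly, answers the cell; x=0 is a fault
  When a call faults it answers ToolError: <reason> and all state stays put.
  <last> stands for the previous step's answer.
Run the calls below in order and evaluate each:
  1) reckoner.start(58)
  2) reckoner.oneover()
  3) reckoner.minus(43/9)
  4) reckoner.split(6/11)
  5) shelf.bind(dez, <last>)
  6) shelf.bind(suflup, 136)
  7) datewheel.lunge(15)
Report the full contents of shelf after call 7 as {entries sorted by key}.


Answer: {dez=-27335/3132, suflup=136}

Derivation:
I invoke reckoner.start passing x=58, and see 58.
I run reckoner.oneover, and get 1/58.
I try reckoner.minus passing x=43/9, giving -2485/522.
I try reckoner.split passing x=6/11, which returns -27335/3132.
I call shelf.bind passing k=dez, v=<last>, which returns nil.
Calling shelf.bind passing k=suflup, v=136: nil.
I invoke datewheel.lunge passing n=15, yielding 1724-10-03.


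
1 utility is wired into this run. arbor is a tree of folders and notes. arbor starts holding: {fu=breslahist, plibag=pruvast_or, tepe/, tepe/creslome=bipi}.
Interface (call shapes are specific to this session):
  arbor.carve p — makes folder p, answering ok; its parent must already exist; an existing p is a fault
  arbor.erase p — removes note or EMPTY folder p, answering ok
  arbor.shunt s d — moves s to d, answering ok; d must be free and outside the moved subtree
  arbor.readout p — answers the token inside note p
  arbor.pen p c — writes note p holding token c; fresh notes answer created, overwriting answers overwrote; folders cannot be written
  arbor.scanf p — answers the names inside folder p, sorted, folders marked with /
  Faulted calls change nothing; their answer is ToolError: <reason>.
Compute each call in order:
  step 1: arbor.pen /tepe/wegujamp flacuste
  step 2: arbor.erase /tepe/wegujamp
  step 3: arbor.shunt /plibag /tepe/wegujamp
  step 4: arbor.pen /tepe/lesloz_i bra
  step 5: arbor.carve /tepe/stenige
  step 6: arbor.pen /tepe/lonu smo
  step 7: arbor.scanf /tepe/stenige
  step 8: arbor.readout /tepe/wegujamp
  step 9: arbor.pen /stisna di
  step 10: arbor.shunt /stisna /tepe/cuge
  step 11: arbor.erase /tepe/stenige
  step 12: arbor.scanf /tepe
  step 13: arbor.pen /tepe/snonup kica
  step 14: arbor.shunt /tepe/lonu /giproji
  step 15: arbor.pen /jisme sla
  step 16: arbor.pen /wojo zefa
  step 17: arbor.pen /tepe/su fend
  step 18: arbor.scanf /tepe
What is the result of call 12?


>>> pen p='/tepe/wegujamp' c='flacuste'
  created
>>> erase p='/tepe/wegujamp'
  ok
>>> shunt s='/plibag' d='/tepe/wegujamp'
  ok
>>> pen p='/tepe/lesloz_i' c='bra'
  created
>>> carve p='/tepe/stenige'
  ok
>>> pen p='/tepe/lonu' c='smo'
  created
>>> scanf p='/tepe/stenige'
  []
>>> readout p='/tepe/wegujamp'
  pruvast_or
>>> pen p='/stisna' c='di'
  created
>>> shunt s='/stisna' d='/tepe/cuge'
  ok
>>> erase p='/tepe/stenige'
  ok
>>> scanf p='/tepe'
  [creslome, cuge, lesloz_i, lonu, wegujamp]
>>> pen p='/tepe/snonup' c='kica'
  created
>>> shunt s='/tepe/lonu' d='/giproji'
  ok
>>> pen p='/jisme' c='sla'
  created
>>> pen p='/wojo' c='zefa'
  created
>>> pen p='/tepe/su' c='fend'
  created
>>> scanf p='/tepe'
  [creslome, cuge, lesloz_i, snonup, su, wegujamp]

Answer: [creslome, cuge, lesloz_i, lonu, wegujamp]


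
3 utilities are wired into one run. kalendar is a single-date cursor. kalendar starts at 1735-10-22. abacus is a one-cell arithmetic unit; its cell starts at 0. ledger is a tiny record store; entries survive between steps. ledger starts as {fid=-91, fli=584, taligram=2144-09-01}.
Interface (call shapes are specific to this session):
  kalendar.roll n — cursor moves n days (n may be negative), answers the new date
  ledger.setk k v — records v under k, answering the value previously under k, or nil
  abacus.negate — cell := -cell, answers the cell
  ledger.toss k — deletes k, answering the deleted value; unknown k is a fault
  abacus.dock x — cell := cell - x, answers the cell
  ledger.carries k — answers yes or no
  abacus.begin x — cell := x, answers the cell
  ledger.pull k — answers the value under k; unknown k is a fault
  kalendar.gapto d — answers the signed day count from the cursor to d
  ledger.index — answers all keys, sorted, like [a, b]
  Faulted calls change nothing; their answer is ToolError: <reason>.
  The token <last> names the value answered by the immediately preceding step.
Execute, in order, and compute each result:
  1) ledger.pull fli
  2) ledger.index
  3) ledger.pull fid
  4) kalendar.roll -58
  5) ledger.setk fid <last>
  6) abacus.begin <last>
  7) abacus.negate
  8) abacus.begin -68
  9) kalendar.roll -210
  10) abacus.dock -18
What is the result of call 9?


CALL pull[k=fli]
RET  584
CALL index[]
RET  [fid, fli, taligram]
CALL pull[k=fid]
RET  -91
CALL roll[n=-58]
RET  1735-08-25
CALL setk[k=fid; v=<last>]
RET  -91
CALL begin[x=<last>]
RET  -91
CALL negate[]
RET  91
CALL begin[x=-68]
RET  -68
CALL roll[n=-210]
RET  1735-01-27
CALL dock[x=-18]
RET  -50

Answer: 1735-01-27


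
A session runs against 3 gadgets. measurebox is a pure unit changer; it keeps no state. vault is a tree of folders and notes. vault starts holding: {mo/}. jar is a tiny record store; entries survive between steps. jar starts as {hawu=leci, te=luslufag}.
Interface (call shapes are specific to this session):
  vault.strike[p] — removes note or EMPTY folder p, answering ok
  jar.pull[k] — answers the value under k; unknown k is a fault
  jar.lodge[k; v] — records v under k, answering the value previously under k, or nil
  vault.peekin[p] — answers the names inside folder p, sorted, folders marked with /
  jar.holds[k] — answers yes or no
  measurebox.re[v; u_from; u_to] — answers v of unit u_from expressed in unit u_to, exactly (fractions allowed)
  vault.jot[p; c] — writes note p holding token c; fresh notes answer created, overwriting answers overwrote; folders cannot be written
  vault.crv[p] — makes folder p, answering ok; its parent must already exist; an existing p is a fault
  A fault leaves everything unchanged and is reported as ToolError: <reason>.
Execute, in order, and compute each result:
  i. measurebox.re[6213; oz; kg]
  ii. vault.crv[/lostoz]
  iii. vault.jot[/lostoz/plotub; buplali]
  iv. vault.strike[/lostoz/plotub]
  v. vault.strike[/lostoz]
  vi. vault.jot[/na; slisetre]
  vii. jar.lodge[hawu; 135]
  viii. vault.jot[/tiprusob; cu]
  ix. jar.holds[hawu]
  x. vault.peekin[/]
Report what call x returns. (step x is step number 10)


Answer: [mo/, na, tiprusob]

Derivation:
Invoking re with v→6213, u_from→oz, u_to→kg, — result: 281816939481/1600000000.
Then crv with p→/lostoz, → ok.
Now I run jot with p→/lostoz/plotub, c→buplali, → created.
I call strike with p→/lostoz/plotub, which returns ok.
Invoking strike with p→/lostoz, and see ok.
Then jot with p→/na, c→slisetre, giving created.
Using lodge with k→hawu, v→135, giving leci.
Invoking jot with p→/tiprusob, c→cu, and see created.
Then holds with k→hawu, giving yes.
I run peekin with p→/, and get [mo/, na, tiprusob].


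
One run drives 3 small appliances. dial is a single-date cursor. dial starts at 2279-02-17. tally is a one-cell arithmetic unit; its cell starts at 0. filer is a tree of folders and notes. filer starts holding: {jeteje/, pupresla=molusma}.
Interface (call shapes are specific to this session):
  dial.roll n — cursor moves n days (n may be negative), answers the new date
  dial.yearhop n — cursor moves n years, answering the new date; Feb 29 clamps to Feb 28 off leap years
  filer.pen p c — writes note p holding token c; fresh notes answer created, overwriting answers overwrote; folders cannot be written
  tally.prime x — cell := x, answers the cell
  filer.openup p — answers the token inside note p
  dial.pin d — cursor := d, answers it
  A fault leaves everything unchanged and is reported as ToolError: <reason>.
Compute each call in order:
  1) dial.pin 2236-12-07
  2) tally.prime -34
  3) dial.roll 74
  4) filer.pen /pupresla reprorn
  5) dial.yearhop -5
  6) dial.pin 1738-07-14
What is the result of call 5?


Answer: 2232-02-19

Derivation:
I try pin using d: 2236-12-07, and get 2236-12-07.
I try prime using x: -34, → -34.
I try roll using n: 74, and get 2237-02-19.
I try pen using p: /pupresla, c: reprorn, yielding overwrote.
I run yearhop using n: -5, → 2232-02-19.
Then pin using d: 1738-07-14, — result: 1738-07-14.


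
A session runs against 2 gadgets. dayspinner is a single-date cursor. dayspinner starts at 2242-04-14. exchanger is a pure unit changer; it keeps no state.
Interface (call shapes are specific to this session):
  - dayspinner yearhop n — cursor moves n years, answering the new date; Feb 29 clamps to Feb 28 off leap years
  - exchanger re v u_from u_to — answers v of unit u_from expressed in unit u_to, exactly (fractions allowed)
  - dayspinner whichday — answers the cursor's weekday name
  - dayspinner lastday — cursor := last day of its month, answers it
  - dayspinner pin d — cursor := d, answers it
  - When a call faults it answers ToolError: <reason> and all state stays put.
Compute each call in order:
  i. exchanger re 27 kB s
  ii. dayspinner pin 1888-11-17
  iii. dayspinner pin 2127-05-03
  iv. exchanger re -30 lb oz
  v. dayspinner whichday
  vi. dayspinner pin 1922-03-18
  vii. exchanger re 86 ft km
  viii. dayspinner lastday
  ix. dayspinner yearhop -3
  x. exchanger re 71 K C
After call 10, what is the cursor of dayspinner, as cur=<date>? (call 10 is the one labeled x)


Answer: cur=1919-03-31

Derivation:
Act: exchanger re[v: 27; u_from: kB; u_to: s]
Obs: ToolError: incompatible units
Act: dayspinner pin[d: 1888-11-17]
Obs: 1888-11-17
Act: dayspinner pin[d: 2127-05-03]
Obs: 2127-05-03
Act: exchanger re[v: -30; u_from: lb; u_to: oz]
Obs: -480
Act: dayspinner whichday[]
Obs: Saturday
Act: dayspinner pin[d: 1922-03-18]
Obs: 1922-03-18
Act: exchanger re[v: 86; u_from: ft; u_to: km]
Obs: 16383/625000
Act: dayspinner lastday[]
Obs: 1922-03-31
Act: dayspinner yearhop[n: -3]
Obs: 1919-03-31
Act: exchanger re[v: 71; u_from: K; u_to: C]
Obs: -4043/20
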